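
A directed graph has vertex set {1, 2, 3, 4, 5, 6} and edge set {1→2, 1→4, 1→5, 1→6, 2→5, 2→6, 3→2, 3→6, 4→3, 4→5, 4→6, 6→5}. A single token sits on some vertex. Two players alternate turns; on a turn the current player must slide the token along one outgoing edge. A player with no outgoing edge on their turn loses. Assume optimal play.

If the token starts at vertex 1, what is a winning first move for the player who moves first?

Move to 5.

Build the W/L table. Terminal = L. A non-terminal position is W if it has a move to some L; otherwise it is L.
Every edge goes from a vertex to one that appears earlier in the order 5, 6, 2, 3, 4, 1, so processing vertices in that order labels each vertex after all of its successors.
5: no outgoing edge → L
6: →5(L), so W
2: →5(L), so W
3: →2(W), 6(W) — all W, so L
4: →3(L), so W
1: →5(L), so W
From 1, the L positions reachable in one move are: 5.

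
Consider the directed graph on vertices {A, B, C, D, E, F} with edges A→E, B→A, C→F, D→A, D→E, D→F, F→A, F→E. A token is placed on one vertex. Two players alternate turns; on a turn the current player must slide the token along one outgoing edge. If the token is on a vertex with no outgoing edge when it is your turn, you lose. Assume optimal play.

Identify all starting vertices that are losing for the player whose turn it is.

Label each position W (a win for the player to move) or L (a loss). A position with no legal move is L; any other position is W exactly when some move reaches an L, and L when every move reaches a W.
Every edge goes from a vertex to one that appears earlier in the order E, A, F, C, B, D, so processing vertices in that order labels each vertex after all of its successors.
E: no outgoing edge → L
A: reaches L-position E → W
F: reaches L-position E → W
C: only reaches F(W), which is W → L
B: only reaches A(W), which is W → L
D: reaches L-position E → W
The losing starting vertices are exactly the entries labelled L in this table (3 of them).

B, C, E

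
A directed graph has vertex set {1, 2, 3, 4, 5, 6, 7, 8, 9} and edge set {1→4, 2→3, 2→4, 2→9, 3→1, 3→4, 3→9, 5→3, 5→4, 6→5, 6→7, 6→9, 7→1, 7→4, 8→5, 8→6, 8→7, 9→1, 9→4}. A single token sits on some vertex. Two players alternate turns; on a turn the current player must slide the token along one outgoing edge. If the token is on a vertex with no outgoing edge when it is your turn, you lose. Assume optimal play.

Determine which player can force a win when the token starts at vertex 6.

Work bottom-up. With no move the player to move loses. Otherwise the position is W if at least one move leads to an L position for the opponent, and L if every move leads to a W.
Every edge goes from a vertex to one that appears earlier in the order 4, 1, 9, 7, 3, 5, 2, 6, 8, so processing vertices in that order labels each vertex after all of its successors.
4: no outgoing edge → L
1: →4(L), so W
9: →4(L), so W
7: →4(L), so W
3: →4(L), so W
5: →4(L), so W
2: →4(L), so W
6: →5(W), 7(W), 9(W) — all W, so L
8: →6(L), so W
The starting position 6 is L: whatever the player to move does, the opponent receives a W position.

The second player wins.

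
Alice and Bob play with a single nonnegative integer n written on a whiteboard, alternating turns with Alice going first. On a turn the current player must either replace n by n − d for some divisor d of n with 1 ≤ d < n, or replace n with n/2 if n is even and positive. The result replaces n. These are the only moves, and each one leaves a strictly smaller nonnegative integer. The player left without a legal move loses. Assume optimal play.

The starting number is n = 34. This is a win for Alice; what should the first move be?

Positions with no move are L. A position that does have a move is losing for the player to move precisely when every available move leads to a winning position for the opponent. Fill in the labels:
n=0: no move → L
n=1: no move → L
n=2: can move to 1, which is L ⇒ W
n=3: the only move is to 2(W), a W ⇒ L
n=4: can move to 3, which is L ⇒ W
n=5: the only move is to 4(W), a W ⇒ L
n=6: can move to 3, which is L ⇒ W
n=7: the only move is to 6(W), a W ⇒ L
n=8: can move to 7, which is L ⇒ W
n=9: moves to 6(W), 8(W); every one is W ⇒ L
n=10: can move to 5, which is L ⇒ W
n=11: the only move is to 10(W), a W ⇒ L
n=12: can move to 9, which is L ⇒ W
n=13: the only move is to 12(W), a W ⇒ L
n=14: can move to 7, which is L ⇒ W
n=15: moves to 10(W), 12(W), 14(W); every one is W ⇒ L
n=16: can move to 15, which is L ⇒ W
n=17: the only move is to 16(W), a W ⇒ L
n=18: can move to 9, which is L ⇒ W
n=19: the only move is to 18(W), a W ⇒ L
n=20: can move to 15, which is L ⇒ W
n=21: moves to 14(W), 18(W), 20(W); every one is W ⇒ L
n=22: can move to 11, which is L ⇒ W
n=23: the only move is to 22(W), a W ⇒ L
n=24: can move to 21, which is L ⇒ W
n=25: moves to 20(W), 24(W); every one is W ⇒ L
n=26: can move to 13, which is L ⇒ W
n=27: moves to 18(W), 24(W), 26(W); every one is W ⇒ L
n=28: can move to 21, which is L ⇒ W
n=29: the only move is to 28(W), a W ⇒ L
n=30: can move to 15, which is L ⇒ W
n=31: the only move is to 30(W), a W ⇒ L
n=32: can move to 31, which is L ⇒ W
n=33: moves to 22(W), 30(W), 32(W); every one is W ⇒ L
n=34: can move to 17, which is L ⇒ W
From 34, the L positions reachable in one move are: 17, 33. Any move reaching one of these is winning.

Move to 17.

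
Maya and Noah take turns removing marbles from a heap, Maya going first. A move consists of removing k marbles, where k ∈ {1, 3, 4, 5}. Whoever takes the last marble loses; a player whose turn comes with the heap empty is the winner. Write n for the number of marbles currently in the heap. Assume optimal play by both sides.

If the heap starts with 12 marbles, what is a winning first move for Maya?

Remove 1, leaving 11.

Classify positions by backward induction: terminal positions (no move available) are W. From any other position, the mover wins iff some move reaches an L.
n=0: no move; the opponent has just taken the last marble and therefore loses → W
n=1: →0(W) only, which is W, so L
n=2: →1(L), so W
n=3: →2(W), 0(W) — all W, so L
n=4: →3(L), so W
n=5: →1(L), so W
n=6: →3(L), so W
n=7: →3(L), so W
n=8: →3(L), so W
n=9: →8(W), 6(W), 5(W), 4(W) — all W, so L
n=10: →9(L), so W
n=11: →10(W), 8(W), 7(W), 6(W) — all W, so L
n=12: →11(L), so W
From 12, the L positions reachable in one move are: 11, 9. Any move reaching one of these is winning.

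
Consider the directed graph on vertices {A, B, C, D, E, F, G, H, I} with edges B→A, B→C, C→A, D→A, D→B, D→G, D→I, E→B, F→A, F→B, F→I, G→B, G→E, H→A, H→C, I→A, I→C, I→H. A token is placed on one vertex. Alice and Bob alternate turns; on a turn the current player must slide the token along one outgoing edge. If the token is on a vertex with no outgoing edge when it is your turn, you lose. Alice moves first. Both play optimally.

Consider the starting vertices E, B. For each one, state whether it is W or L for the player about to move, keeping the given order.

Classify positions by backward induction: terminal positions (no move available) are L. From any other position, the mover wins iff some move reaches an L.
Every edge goes from a vertex to one that appears earlier in the order A, C, H, I, B, E, F, G, D, so processing vertices in that order labels each vertex after all of its successors.
A: no outgoing edge → L
C: reaches L-position A → W
H: reaches L-position A → W
I: reaches L-position A → W
B: reaches L-position A → W
E: only reaches B(W), which is W → L
F: reaches L-position A → W
G: reaches L-position E → W
D: reaches L-position A → W

E: L, B: W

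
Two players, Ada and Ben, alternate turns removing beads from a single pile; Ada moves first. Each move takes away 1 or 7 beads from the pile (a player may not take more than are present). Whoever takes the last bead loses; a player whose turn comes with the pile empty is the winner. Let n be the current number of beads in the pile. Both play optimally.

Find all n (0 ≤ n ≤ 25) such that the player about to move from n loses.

Use the standard recursion: the mover wins at a terminal position; elsewhere, the mover wins exactly when some move hands the opponent an L position.
n=0: no move; the opponent has just taken the last bead and therefore loses → W
n=1: L (sole option 0(W) is W)
n=2: W (go to 1, an L position)
n=3: L (sole option 2(W) is W)
n=4: W (go to 3, an L position)
n=5: L (sole option 4(W) is W)
n=6: W (go to 5, an L position)
n=7: L (options 6(W), 0(W) are all W)
n=8: W (go to 7, an L position)
n=9: L (options 8(W), 2(W) are all W)
n=10: W (go to 9, an L position)
n=11: L (options 10(W), 4(W) are all W)
n=12: W (go to 11, an L position)
n=13: L (options 12(W), 6(W) are all W)
n=14: W (go to 13, an L position)
n=15: L (options 14(W), 8(W) are all W)
n=16: W (go to 15, an L position)
n=17: L (options 16(W), 10(W) are all W)
n=18: W (go to 17, an L position)
n=19: L (options 18(W), 12(W) are all W)
n=20: W (go to 19, an L position)
n=21: L (options 20(W), 14(W) are all W)
n=22: W (go to 21, an L position)
n=23: L (options 22(W), 16(W) are all W)
n=24: W (go to 23, an L position)
n=25: L (options 24(W), 18(W) are all W)
Reading off the rows marked L gives the requested list; there are 13 such values of n.

1, 3, 5, 7, 9, 11, 13, 15, 17, 19, 21, 23, 25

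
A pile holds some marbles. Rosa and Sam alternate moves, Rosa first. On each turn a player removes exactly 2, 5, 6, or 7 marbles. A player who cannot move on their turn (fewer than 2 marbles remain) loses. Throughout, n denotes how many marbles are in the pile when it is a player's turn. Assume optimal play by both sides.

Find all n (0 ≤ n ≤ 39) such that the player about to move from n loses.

Positions with no move are L. A position that does have a move is losing for the player to move precisely when every available move leads to a winning position for the opponent. Fill in the labels:
n=0: no move → L
n=1: no move → L
n=2: reaches L-position 0 → W
n=3: reaches L-position 1 → W
n=4: only reaches 2(W), which is W → L
n=5: reaches L-position 0 → W
n=6: reaches L-position 4 → W
n=7: reaches L-position 1 → W
n=8: reaches L-position 1 → W
n=9: reaches L-position 4 → W
n=10: reaches L-position 4 → W
n=11: reaches L-position 4 → W
n=12: only reaches 10(W), 7(W), 6(W), 5(W), all W → L
n=13: only reaches 11(W), 8(W), 7(W), 6(W), all W → L
n=14: reaches L-position 12 → W
n=15: reaches L-position 13 → W
n=16: only reaches 14(W), 11(W), 10(W), 9(W), all W → L
n=17: reaches L-position 12 → W
n=18: reaches L-position 16 → W
n=19: reaches L-position 13 → W
n=20: reaches L-position 13 → W
n=21: reaches L-position 16 → W
n=22: reaches L-position 16 → W
n=23: reaches L-position 16 → W
n=24: only reaches 22(W), 19(W), 18(W), 17(W), all W → L
n=25: only reaches 23(W), 20(W), 19(W), 18(W), all W → L
n=26: reaches L-position 24 → W
n=27: reaches L-position 25 → W
n=28: only reaches 26(W), 23(W), 22(W), 21(W), all W → L
n=29: reaches L-position 24 → W
n=30: reaches L-position 28 → W
n=31: reaches L-position 25 → W
n=32: reaches L-position 25 → W
n=33: reaches L-position 28 → W
n=34: reaches L-position 28 → W
n=35: reaches L-position 28 → W
n=36: only reaches 34(W), 31(W), 30(W), 29(W), all W → L
n=37: only reaches 35(W), 32(W), 31(W), 30(W), all W → L
n=38: reaches L-position 36 → W
n=39: reaches L-position 37 → W
Reading off the rows marked L gives the requested list; there are 11 such values of n.

0, 1, 4, 12, 13, 16, 24, 25, 28, 36, 37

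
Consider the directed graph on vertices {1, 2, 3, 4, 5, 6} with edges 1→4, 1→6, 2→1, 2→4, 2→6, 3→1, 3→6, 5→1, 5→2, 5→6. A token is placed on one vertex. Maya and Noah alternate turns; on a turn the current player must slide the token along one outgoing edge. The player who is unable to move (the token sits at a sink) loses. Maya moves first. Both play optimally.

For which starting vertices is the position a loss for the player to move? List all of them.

Classify positions by backward induction: terminal positions (no move available) are L. From any other position, the mover wins iff some move reaches an L.
Every edge goes from a vertex to one that appears earlier in the order 4, 6, 1, 2, 3, 5, so processing vertices in that order labels each vertex after all of its successors.
4: no outgoing edge → L
6: no outgoing edge → L
1: can move to 6, which is L ⇒ W
2: can move to 6, which is L ⇒ W
3: can move to 6, which is L ⇒ W
5: can move to 6, which is L ⇒ W
The losing starting vertices are exactly the entries labelled L in this table (2 of them).

4, 6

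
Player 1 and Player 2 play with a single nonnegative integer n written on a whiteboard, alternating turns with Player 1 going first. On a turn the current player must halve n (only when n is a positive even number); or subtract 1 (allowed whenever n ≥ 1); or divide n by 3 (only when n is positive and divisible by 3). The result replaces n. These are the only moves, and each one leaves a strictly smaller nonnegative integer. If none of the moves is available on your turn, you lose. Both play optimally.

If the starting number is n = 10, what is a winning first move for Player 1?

Work bottom-up. With no move the player to move loses. Otherwise the position is W if at least one move leads to an L position for the opponent, and L if every move leads to a W.
n=0: no move → L
n=1: reaches L-position 0 → W
n=2: only reaches 1(W), which is W → L
n=3: reaches L-position 2 → W
n=4: reaches L-position 2 → W
n=5: only reaches 4(W), which is W → L
n=6: reaches L-position 2 → W
n=7: only reaches 6(W), which is W → L
n=8: reaches L-position 7 → W
n=9: only reaches 3(W), 8(W), all W → L
n=10: reaches L-position 5 → W
From 10, the L positions reachable in one move are: 5, 9. Any move reaching one of these is winning.

Move to 5.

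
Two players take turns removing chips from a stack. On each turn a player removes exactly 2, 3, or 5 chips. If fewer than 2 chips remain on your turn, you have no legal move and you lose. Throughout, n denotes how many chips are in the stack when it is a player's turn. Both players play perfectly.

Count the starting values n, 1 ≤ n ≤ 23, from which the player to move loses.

Label each position W (a win for the player to move) or L (a loss). A position with no legal move is L; any other position is W exactly when some move reaches an L, and L when every move reaches a W.
n=0: no move → L
n=1: no move → L
n=2: reaches L-position 0 → W
n=3: reaches L-position 1 → W
n=4: reaches L-position 1 → W
n=5: reaches L-position 0 → W
n=6: reaches L-position 1 → W
n=7: only reaches 5(W), 4(W), 2(W), all W → L
n=8: only reaches 6(W), 5(W), 3(W), all W → L
n=9: reaches L-position 7 → W
n=10: reaches L-position 8 → W
n=11: reaches L-position 8 → W
n=12: reaches L-position 7 → W
n=13: reaches L-position 8 → W
n=14: only reaches 12(W), 11(W), 9(W), all W → L
n=15: only reaches 13(W), 12(W), 10(W), all W → L
n=16: reaches L-position 14 → W
n=17: reaches L-position 15 → W
n=18: reaches L-position 15 → W
n=19: reaches L-position 14 → W
n=20: reaches L-position 15 → W
n=21: only reaches 19(W), 18(W), 16(W), all W → L
n=22: only reaches 20(W), 19(W), 17(W), all W → L
n=23: reaches L-position 21 → W
L entries with 1 ≤ n ≤ 23 (n=0 is outside the asked range and is not counted): n = 1, 7, 8, 14, 15, 21, 22; that makes 7.

7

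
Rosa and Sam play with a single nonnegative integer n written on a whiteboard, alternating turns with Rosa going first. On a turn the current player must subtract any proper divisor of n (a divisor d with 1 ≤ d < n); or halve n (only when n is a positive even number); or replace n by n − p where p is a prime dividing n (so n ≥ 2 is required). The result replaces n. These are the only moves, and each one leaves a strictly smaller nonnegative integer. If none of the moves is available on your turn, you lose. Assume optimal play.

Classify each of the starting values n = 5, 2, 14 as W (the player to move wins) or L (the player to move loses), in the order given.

Build the W/L table. Terminal = L. A non-terminal position is W if it has a move to some L; otherwise it is L.
n=0: no move → L
n=1: no move → L
n=2: W (go to 0, an L position)
n=3: W (go to 0, an L position)
n=4: L (options 2(W), 3(W) are all W)
n=5: W (go to 0, an L position)
n=6: W (go to 4, an L position)
n=7: W (go to 0, an L position)
n=8: W (go to 4, an L position)
n=9: L (options 6(W), 8(W) are all W)
n=10: W (go to 9, an L position)
n=11: W (go to 0, an L position)
n=12: W (go to 9, an L position)
n=13: W (go to 0, an L position)
n=14: L (options 7(W), 12(W), 13(W) are all W)

5: W, 2: W, 14: L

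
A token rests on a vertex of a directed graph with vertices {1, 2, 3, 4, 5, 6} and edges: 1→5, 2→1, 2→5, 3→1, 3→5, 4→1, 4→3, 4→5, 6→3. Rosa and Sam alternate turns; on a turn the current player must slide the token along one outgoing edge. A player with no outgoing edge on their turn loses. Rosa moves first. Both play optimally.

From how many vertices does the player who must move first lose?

Label each position W (a win for the player to move) or L (a loss). A position with no legal move is L; any other position is W exactly when some move reaches an L, and L when every move reaches a W.
Every edge goes from a vertex to one that appears earlier in the order 5, 1, 3, 6, 2, 4, so processing vertices in that order labels each vertex after all of its successors.
5: no outgoing edge → L
1: can move to 5, which is L ⇒ W
3: can move to 5, which is L ⇒ W
6: the only move is to 3(W), a W ⇒ L
2: can move to 5, which is L ⇒ W
4: can move to 5, which is L ⇒ W
The L vertices are 5, 6; that is 2 in all.

2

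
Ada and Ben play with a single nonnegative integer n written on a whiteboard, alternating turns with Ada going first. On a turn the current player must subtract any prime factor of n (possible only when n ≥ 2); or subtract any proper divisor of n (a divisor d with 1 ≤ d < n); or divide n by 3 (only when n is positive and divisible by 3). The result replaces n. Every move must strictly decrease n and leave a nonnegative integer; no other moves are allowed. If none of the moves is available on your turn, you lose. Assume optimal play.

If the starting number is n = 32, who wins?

Compute win/loss labels from the base case upward. A position with no move is L. Any other position is W if it can reach an L in one move, else L.
n=0: no move → L
n=1: no move → L
n=2: reaches L-position 0 → W
n=3: reaches L-position 0 → W
n=4: only reaches 2(W), 3(W), all W → L
n=5: reaches L-position 0 → W
n=6: reaches L-position 4 → W
n=7: reaches L-position 0 → W
n=8: reaches L-position 4 → W
n=9: only reaches 3(W), 6(W), 8(W), all W → L
n=10: reaches L-position 9 → W
n=11: reaches L-position 0 → W
n=12: reaches L-position 4 → W
n=13: reaches L-position 0 → W
n=14: only reaches 7(W), 12(W), 13(W), all W → L
n=15: reaches L-position 14 → W
n=16: reaches L-position 14 → W
n=17: reaches L-position 0 → W
n=18: reaches L-position 9 → W
n=19: reaches L-position 0 → W
n=20: only reaches 10(W), 15(W), 16(W), 18(W), 19(W), all W → L
n=21: reaches L-position 14 → W
n=22: reaches L-position 20 → W
n=23: reaches L-position 0 → W
n=24: reaches L-position 20 → W
n=25: reaches L-position 20 → W
n=26: only reaches 13(W), 24(W), 25(W), all W → L
n=27: reaches L-position 9 → W
n=28: reaches L-position 14 → W
n=29: reaches L-position 0 → W
n=30: reaches L-position 20 → W
n=31: reaches L-position 0 → W
n=32: only reaches 16(W), 24(W), 28(W), 30(W), 31(W), all W → L
Every move from 32 reaches a W position, so the mover loses.

Ben wins.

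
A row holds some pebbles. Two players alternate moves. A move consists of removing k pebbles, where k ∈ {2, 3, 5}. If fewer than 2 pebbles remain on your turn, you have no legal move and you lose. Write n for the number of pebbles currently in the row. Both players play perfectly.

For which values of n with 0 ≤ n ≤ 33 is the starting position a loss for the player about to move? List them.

0, 1, 7, 8, 14, 15, 21, 22, 28, 29

Classify positions by backward induction: terminal positions (no move available) are L. From any other position, the mover wins iff some move reaches an L.
n=0: no move → L
n=1: no move → L
n=2: reaches L-position 0 → W
n=3: reaches L-position 1 → W
n=4: reaches L-position 1 → W
n=5: reaches L-position 0 → W
n=6: reaches L-position 1 → W
n=7: only reaches 5(W), 4(W), 2(W), all W → L
n=8: only reaches 6(W), 5(W), 3(W), all W → L
n=9: reaches L-position 7 → W
n=10: reaches L-position 8 → W
n=11: reaches L-position 8 → W
n=12: reaches L-position 7 → W
n=13: reaches L-position 8 → W
n=14: only reaches 12(W), 11(W), 9(W), all W → L
n=15: only reaches 13(W), 12(W), 10(W), all W → L
n=16: reaches L-position 14 → W
n=17: reaches L-position 15 → W
n=18: reaches L-position 15 → W
n=19: reaches L-position 14 → W
n=20: reaches L-position 15 → W
n=21: only reaches 19(W), 18(W), 16(W), all W → L
n=22: only reaches 20(W), 19(W), 17(W), all W → L
n=23: reaches L-position 21 → W
n=24: reaches L-position 22 → W
n=25: reaches L-position 22 → W
n=26: reaches L-position 21 → W
n=27: reaches L-position 22 → W
n=28: only reaches 26(W), 25(W), 23(W), all W → L
n=29: only reaches 27(W), 26(W), 24(W), all W → L
n=30: reaches L-position 28 → W
n=31: reaches L-position 29 → W
n=32: reaches L-position 29 → W
n=33: reaches L-position 28 → W
The losing starting values of n are exactly the entries labelled L in this table (10 of them).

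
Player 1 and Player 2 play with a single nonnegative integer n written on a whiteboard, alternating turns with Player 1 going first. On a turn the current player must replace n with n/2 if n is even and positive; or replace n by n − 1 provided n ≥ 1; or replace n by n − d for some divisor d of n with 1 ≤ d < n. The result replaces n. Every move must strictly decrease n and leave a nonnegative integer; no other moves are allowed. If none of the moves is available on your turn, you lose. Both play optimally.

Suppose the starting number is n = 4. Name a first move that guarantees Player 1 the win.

Move to 2.

Compute win/loss labels from the base case upward. A position with no move is L. Any other position is W if it can reach an L in one move, else L.
n=0: no move → L
n=1: can move to 0, which is L ⇒ W
n=2: the only move is to 1(W), a W ⇒ L
n=3: can move to 2, which is L ⇒ W
n=4: can move to 2, which is L ⇒ W
From 4, the L positions reachable in one move are: 2.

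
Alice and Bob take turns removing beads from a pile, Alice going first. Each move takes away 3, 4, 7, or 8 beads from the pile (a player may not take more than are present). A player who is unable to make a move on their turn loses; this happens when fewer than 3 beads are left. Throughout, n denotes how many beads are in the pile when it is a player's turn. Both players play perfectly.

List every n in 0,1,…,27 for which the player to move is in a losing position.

0, 1, 2, 11, 12, 13, 22, 23, 24

Use the standard recursion: the mover loses at a terminal position; elsewhere, the mover wins exactly when some move hands the opponent an L position.
n=0: no move → L
n=1: no move → L
n=2: no move → L
n=3: can move to 0, which is L ⇒ W
n=4: can move to 1, which is L ⇒ W
n=5: can move to 2, which is L ⇒ W
n=6: can move to 2, which is L ⇒ W
n=7: can move to 0, which is L ⇒ W
n=8: can move to 1, which is L ⇒ W
n=9: can move to 2, which is L ⇒ W
n=10: can move to 2, which is L ⇒ W
n=11: moves to 8(W), 7(W), 4(W), 3(W); every one is W ⇒ L
n=12: moves to 9(W), 8(W), 5(W), 4(W); every one is W ⇒ L
n=13: moves to 10(W), 9(W), 6(W), 5(W); every one is W ⇒ L
n=14: can move to 11, which is L ⇒ W
n=15: can move to 12, which is L ⇒ W
n=16: can move to 13, which is L ⇒ W
n=17: can move to 13, which is L ⇒ W
n=18: can move to 11, which is L ⇒ W
n=19: can move to 12, which is L ⇒ W
n=20: can move to 13, which is L ⇒ W
n=21: can move to 13, which is L ⇒ W
n=22: moves to 19(W), 18(W), 15(W), 14(W); every one is W ⇒ L
n=23: moves to 20(W), 19(W), 16(W), 15(W); every one is W ⇒ L
n=24: moves to 21(W), 20(W), 17(W), 16(W); every one is W ⇒ L
n=25: can move to 22, which is L ⇒ W
n=26: can move to 23, which is L ⇒ W
n=27: can move to 24, which is L ⇒ W
The losing starting values of n are exactly the entries labelled L in this table (9 of them).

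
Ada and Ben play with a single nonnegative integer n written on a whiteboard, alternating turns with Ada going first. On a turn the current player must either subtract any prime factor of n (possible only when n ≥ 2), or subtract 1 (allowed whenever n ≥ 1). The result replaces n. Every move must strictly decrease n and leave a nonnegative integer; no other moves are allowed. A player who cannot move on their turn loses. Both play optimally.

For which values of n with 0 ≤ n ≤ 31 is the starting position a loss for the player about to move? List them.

Positions with no move are L. A position that does have a move is losing for the player to move precisely when every available move leads to a winning position for the opponent. Fill in the labels:
n=0: no move → L
n=1: →0(L), so W
n=2: →0(L), so W
n=3: →0(L), so W
n=4: →2(W), 3(W) — all W, so L
n=5: →0(L), so W
n=6: →4(L), so W
n=7: →0(L), so W
n=8: →6(W), 7(W) — all W, so L
n=9: →8(L), so W
n=10: →8(L), so W
n=11: →0(L), so W
n=12: →9(W), 10(W), 11(W) — all W, so L
n=13: →0(L), so W
n=14: →12(L), so W
n=15: →12(L), so W
n=16: →14(W), 15(W) — all W, so L
n=17: →0(L), so W
n=18: →16(L), so W
n=19: →0(L), so W
n=20: →15(W), 18(W), 19(W) — all W, so L
n=21: →20(L), so W
n=22: →20(L), so W
n=23: →0(L), so W
n=24: →21(W), 22(W), 23(W) — all W, so L
n=25: →20(L), so W
n=26: →24(L), so W
n=27: →24(L), so W
n=28: →21(W), 26(W), 27(W) — all W, so L
n=29: →0(L), so W
n=30: →28(L), so W
n=31: →0(L), so W
The losing starting values of n are exactly the entries labelled L in this table (8 of them).

0, 4, 8, 12, 16, 20, 24, 28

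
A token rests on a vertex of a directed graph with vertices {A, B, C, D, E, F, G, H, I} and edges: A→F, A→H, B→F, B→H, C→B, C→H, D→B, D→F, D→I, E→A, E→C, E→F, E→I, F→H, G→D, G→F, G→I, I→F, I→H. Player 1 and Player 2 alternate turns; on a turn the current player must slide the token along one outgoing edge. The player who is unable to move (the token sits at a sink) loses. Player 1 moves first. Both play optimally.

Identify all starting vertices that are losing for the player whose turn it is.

Classify positions by backward induction: terminal positions (no move available) are L. From any other position, the mover wins iff some move reaches an L.
Every edge goes from a vertex to one that appears earlier in the order H, F, B, I, C, A, E, D, G, so processing vertices in that order labels each vertex after all of its successors.
H: no outgoing edge → L
F: reaches L-position H → W
B: reaches L-position H → W
I: reaches L-position H → W
C: reaches L-position H → W
A: reaches L-position H → W
E: only reaches A(W), C(W), I(W), F(W), all W → L
D: only reaches I(W), B(W), F(W), all W → L
G: reaches L-position D → W
The losing starting vertices are exactly the entries labelled L in this table (3 of them).

D, E, H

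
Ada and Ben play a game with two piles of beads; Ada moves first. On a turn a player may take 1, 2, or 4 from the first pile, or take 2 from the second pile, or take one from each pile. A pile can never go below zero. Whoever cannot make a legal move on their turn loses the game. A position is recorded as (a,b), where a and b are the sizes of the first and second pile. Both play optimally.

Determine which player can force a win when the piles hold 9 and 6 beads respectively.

Classify positions by backward induction: terminal positions (no move available) are L. From any other position, the mover wins iff some move reaches an L.
No move ever increases a pile, so every position that can arise here has a ≤ 9 and b ≤ 6; it is enough to label the cells with 0 ≤ a ≤ 9 and 0 ≤ b ≤ 6.
Every move lowers a or b (never raises either), so fill the grid row by row in increasing a, and left to right within a row: each cell's successors are then already labelled.
      b=0  b=1  b=2  b=3  b=4  b=5  b=6
a=0:    L    L    W    W    L    L    W
a=1:    W    W    W    L    W    W    W
a=2:    W    W    L    W    W    W    L
a=3:    L    L    W    W    L    L    W
a=4:    W    W    W    L    W    W    W
a=5:    W    W    L    W    W    W    L
a=6:    L    L    W    W    L    L    W
a=7:    W    W    W    L    W    W    W
a=8:    W    W    L    W    W    W    L
a=9:    L    L    W    W    L    L    W
Cells with no legal move (terminal, hence L): (0,0), (0,1).
The remaining L cells, each justified by listing all of its moves:
(0,4): L (sole option (0,2)(W) is W)
(0,5): L (sole option (0,3)(W) is W)
(1,3): L (options (0,3)(W), (1,1)(W), (0,2)(W) are all W)
(2,2): L (options (1,2)(W), (0,2)(W), (2,0)(W), (1,1)(W) are all W)
(2,6): L (options (1,6)(W), (0,6)(W), (2,4)(W), (1,5)(W) are all W)
(3,0): L (options (2,0)(W), (1,0)(W) are all W)
(3,1): L (options (2,1)(W), (1,1)(W), (2,0)(W) are all W)
(3,4): L (options (2,4)(W), (1,4)(W), (3,2)(W), (2,3)(W) are all W)
(3,5): L (options (2,5)(W), (1,5)(W), (3,3)(W), (2,4)(W) are all W)
(4,3): L (options (3,3)(W), (2,3)(W), (0,3)(W), (4,1)(W), (3,2)(W) are all W)
(5,2): L (options (4,2)(W), (3,2)(W), (1,2)(W), (5,0)(W), (4,1)(W) are all W)
(5,6): L (options (4,6)(W), (3,6)(W), (1,6)(W), (5,4)(W), (4,5)(W) are all W)
(6,0): L (options (5,0)(W), (4,0)(W), (2,0)(W) are all W)
(6,1): L (options (5,1)(W), (4,1)(W), (2,1)(W), (5,0)(W) are all W)
(6,4): L (options (5,4)(W), (4,4)(W), (2,4)(W), (6,2)(W), (5,3)(W) are all W)
(6,5): L (options (5,5)(W), (4,5)(W), (2,5)(W), (6,3)(W), (5,4)(W) are all W)
(7,3): L (options (6,3)(W), (5,3)(W), (3,3)(W), (7,1)(W), (6,2)(W) are all W)
(8,2): L (options (7,2)(W), (6,2)(W), (4,2)(W), (8,0)(W), (7,1)(W) are all W)
(8,6): L (options (7,6)(W), (6,6)(W), (4,6)(W), (8,4)(W), (7,5)(W) are all W)
(9,0): L (options (8,0)(W), (7,0)(W), (5,0)(W) are all W)
(9,1): L (options (8,1)(W), (7,1)(W), (5,1)(W), (8,0)(W) are all W)
(9,4): L (options (8,4)(W), (7,4)(W), (5,4)(W), (9,2)(W), (8,3)(W) are all W)
(9,5): L (options (8,5)(W), (7,5)(W), (5,5)(W), (9,3)(W), (8,4)(W) are all W)
Every other cell has at least one move into one of the L cells above, so it is W.
From (9,6) Ada can move to (8,6), reaching an L position.

Ada wins.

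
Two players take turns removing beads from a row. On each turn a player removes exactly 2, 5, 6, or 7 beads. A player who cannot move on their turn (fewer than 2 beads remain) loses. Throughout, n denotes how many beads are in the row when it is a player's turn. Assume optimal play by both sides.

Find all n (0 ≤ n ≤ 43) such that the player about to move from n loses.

Use the standard recursion: the mover loses at a terminal position; elsewhere, the mover wins exactly when some move hands the opponent an L position.
n=0: no move → L
n=1: no move → L
n=2: →0(L), so W
n=3: →1(L), so W
n=4: →2(W) only, which is W, so L
n=5: →0(L), so W
n=6: →4(L), so W
n=7: →1(L), so W
n=8: →1(L), so W
n=9: →4(L), so W
n=10: →4(L), so W
n=11: →4(L), so W
n=12: →10(W), 7(W), 6(W), 5(W) — all W, so L
n=13: →11(W), 8(W), 7(W), 6(W) — all W, so L
n=14: →12(L), so W
n=15: →13(L), so W
n=16: →14(W), 11(W), 10(W), 9(W) — all W, so L
n=17: →12(L), so W
n=18: →16(L), so W
n=19: →13(L), so W
n=20: →13(L), so W
n=21: →16(L), so W
n=22: →16(L), so W
n=23: →16(L), so W
n=24: →22(W), 19(W), 18(W), 17(W) — all W, so L
n=25: →23(W), 20(W), 19(W), 18(W) — all W, so L
n=26: →24(L), so W
n=27: →25(L), so W
n=28: →26(W), 23(W), 22(W), 21(W) — all W, so L
n=29: →24(L), so W
n=30: →28(L), so W
n=31: →25(L), so W
n=32: →25(L), so W
n=33: →28(L), so W
n=34: →28(L), so W
n=35: →28(L), so W
n=36: →34(W), 31(W), 30(W), 29(W) — all W, so L
n=37: →35(W), 32(W), 31(W), 30(W) — all W, so L
n=38: →36(L), so W
n=39: →37(L), so W
n=40: →38(W), 35(W), 34(W), 33(W) — all W, so L
n=41: →36(L), so W
n=42: →40(L), so W
n=43: →37(L), so W
The losing starting values of n are exactly the entries labelled L in this table (12 of them).

0, 1, 4, 12, 13, 16, 24, 25, 28, 36, 37, 40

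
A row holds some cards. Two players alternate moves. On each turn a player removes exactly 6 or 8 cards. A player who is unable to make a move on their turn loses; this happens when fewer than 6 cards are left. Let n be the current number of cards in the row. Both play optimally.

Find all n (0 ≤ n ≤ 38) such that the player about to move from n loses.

Label each position W (a win for the player to move) or L (a loss). A position with no legal move is L; any other position is W exactly when some move reaches an L, and L when every move reaches a W.
n=0: no move → L
n=1: no move → L
n=2: no move → L
n=3: no move → L
n=4: no move → L
n=5: no move → L
n=6: →0(L), so W
n=7: →1(L), so W
n=8: →2(L), so W
n=9: →3(L), so W
n=10: →4(L), so W
n=11: →5(L), so W
n=12: →4(L), so W
n=13: →5(L), so W
n=14: →8(W), 6(W) — all W, so L
n=15: →9(W), 7(W) — all W, so L
n=16: →10(W), 8(W) — all W, so L
n=17: →11(W), 9(W) — all W, so L
n=18: →12(W), 10(W) — all W, so L
n=19: →13(W), 11(W) — all W, so L
n=20: →14(L), so W
n=21: →15(L), so W
n=22: →16(L), so W
n=23: →17(L), so W
n=24: →18(L), so W
n=25: →19(L), so W
n=26: →18(L), so W
n=27: →19(L), so W
n=28: →22(W), 20(W) — all W, so L
n=29: →23(W), 21(W) — all W, so L
n=30: →24(W), 22(W) — all W, so L
n=31: →25(W), 23(W) — all W, so L
n=32: →26(W), 24(W) — all W, so L
n=33: →27(W), 25(W) — all W, so L
n=34: →28(L), so W
n=35: →29(L), so W
n=36: →30(L), so W
n=37: →31(L), so W
n=38: →32(L), so W
The losing starting values of n are exactly the entries labelled L in this table (18 of them).

0, 1, 2, 3, 4, 5, 14, 15, 16, 17, 18, 19, 28, 29, 30, 31, 32, 33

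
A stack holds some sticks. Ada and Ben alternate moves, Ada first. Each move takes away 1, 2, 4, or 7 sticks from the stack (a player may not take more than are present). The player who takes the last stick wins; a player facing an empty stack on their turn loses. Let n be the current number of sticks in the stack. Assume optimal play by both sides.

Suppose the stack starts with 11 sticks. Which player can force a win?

Ada wins.

Work bottom-up. With no move the player to move loses. Otherwise the position is W if at least one move leads to an L position for the opponent, and L if every move leads to a W.
n=0: no move → L
n=1: reaches L-position 0 → W
n=2: reaches L-position 0 → W
n=3: only reaches 2(W), 1(W), all W → L
n=4: reaches L-position 3 → W
n=5: reaches L-position 3 → W
n=6: only reaches 5(W), 4(W), 2(W), all W → L
n=7: reaches L-position 6 → W
n=8: reaches L-position 6 → W
n=9: only reaches 8(W), 7(W), 5(W), 2(W), all W → L
n=10: reaches L-position 9 → W
n=11: reaches L-position 9 → W
From 11 Ada can remove 2, leaving 9, reaching an L position.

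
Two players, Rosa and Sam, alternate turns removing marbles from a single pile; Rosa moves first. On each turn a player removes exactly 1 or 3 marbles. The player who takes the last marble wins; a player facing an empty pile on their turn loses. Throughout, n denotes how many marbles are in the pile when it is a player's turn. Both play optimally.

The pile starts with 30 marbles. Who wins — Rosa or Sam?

Sam wins.

Compute win/loss labels from the base case upward. A position with no move is L. Any other position is W if it can reach an L in one move, else L.
n=0: no move → L
n=1: W (go to 0, an L position)
n=2: L (sole option 1(W) is W)
n=3: W (go to 2, an L position)
n=4: L (options 3(W), 1(W) are all W)
n=5: W (go to 4, an L position)
n=6: L (options 5(W), 3(W) are all W)
n=7: W (go to 6, an L position)
n=8: L (options 7(W), 5(W) are all W)
n=9: W (go to 8, an L position)
n=10: L (options 9(W), 7(W) are all W)
n=11: W (go to 10, an L position)
n=12: L (options 11(W), 9(W) are all W)
n=13: W (go to 12, an L position)
n=14: L (options 13(W), 11(W) are all W)
n=15: W (go to 14, an L position)
n=16: L (options 15(W), 13(W) are all W)
n=17: W (go to 16, an L position)
n=18: L (options 17(W), 15(W) are all W)
n=19: W (go to 18, an L position)
n=20: L (options 19(W), 17(W) are all W)
n=21: W (go to 20, an L position)
n=22: L (options 21(W), 19(W) are all W)
n=23: W (go to 22, an L position)
n=24: L (options 23(W), 21(W) are all W)
n=25: W (go to 24, an L position)
n=26: L (options 25(W), 23(W) are all W)
n=27: W (go to 26, an L position)
n=28: L (options 27(W), 25(W) are all W)
n=29: W (go to 28, an L position)
n=30: L (options 29(W), 27(W) are all W)
The starting position 30 is L: whatever Rosa does, the opponent receives a W position.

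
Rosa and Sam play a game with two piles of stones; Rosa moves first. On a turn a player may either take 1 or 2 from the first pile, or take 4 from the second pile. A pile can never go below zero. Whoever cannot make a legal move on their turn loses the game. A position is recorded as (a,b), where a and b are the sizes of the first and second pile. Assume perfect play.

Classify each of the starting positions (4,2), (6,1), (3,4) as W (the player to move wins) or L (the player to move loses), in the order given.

(4,2): W, (6,1): L, (3,4): W

Use the standard recursion: the mover loses at a terminal position; elsewhere, the mover wins exactly when some move hands the opponent an L position.
No move ever increases a pile, so every position that can arise here has a ≤ 6 and b ≤ 4; it is enough to label the cells with 0 ≤ a ≤ 6 and 0 ≤ b ≤ 4.
Every move lowers a or b (never raises either), so fill the grid row by row in increasing a, and left to right within a row: each cell's successors are then already labelled.
      b=0  b=1  b=2  b=3  b=4
a=0:    L    L    L    L    W
a=1:    W    W    W    W    L
a=2:    W    W    W    W    W
a=3:    L    L    L    L    W
a=4:    W    W    W    W    L
a=5:    W    W    W    W    W
a=6:    L    L    L    L    W
Cells with no legal move (terminal, hence L): (0,0), (0,1), (0,2), (0,3).
The remaining L cells, each justified by listing all of its moves:
(1,4): only reaches (0,4)(W), (1,0)(W), all W → L
(3,0): only reaches (2,0)(W), (1,0)(W), all W → L
(3,1): only reaches (2,1)(W), (1,1)(W), all W → L
(3,2): only reaches (2,2)(W), (1,2)(W), all W → L
(3,3): only reaches (2,3)(W), (1,3)(W), all W → L
(4,4): only reaches (3,4)(W), (2,4)(W), (4,0)(W), all W → L
(6,0): only reaches (5,0)(W), (4,0)(W), all W → L
(6,1): only reaches (5,1)(W), (4,1)(W), all W → L
(6,2): only reaches (5,2)(W), (4,2)(W), all W → L
(6,3): only reaches (5,3)(W), (4,3)(W), all W → L
Every other cell has at least one move into one of the L cells above, so it is W.
(4,2): the move to (3,2) reaches an L cell, so W
(6,1): one of the L cells justified above, so L
(3,4): the move to (1,4) reaches an L cell, so W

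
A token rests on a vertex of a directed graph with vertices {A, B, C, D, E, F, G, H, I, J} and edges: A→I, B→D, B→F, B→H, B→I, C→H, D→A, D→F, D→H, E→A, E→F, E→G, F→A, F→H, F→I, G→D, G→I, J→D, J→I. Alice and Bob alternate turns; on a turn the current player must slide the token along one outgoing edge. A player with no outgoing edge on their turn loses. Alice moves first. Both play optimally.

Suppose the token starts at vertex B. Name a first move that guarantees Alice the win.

Label each position W (a win for the player to move) or L (a loss). A position with no legal move is L; any other position is W exactly when some move reaches an L, and L when every move reaches a W.
Every edge goes from a vertex to one that appears earlier in the order I, H, A, C, F, D, G, B, E, J, so processing vertices in that order labels each vertex after all of its successors.
I: no outgoing edge → L
H: no outgoing edge → L
A: W (go to I, an L position)
C: W (go to H, an L position)
F: W (go to H, an L position)
D: W (go to H, an L position)
G: W (go to I, an L position)
B: W (go to H, an L position)
E: L (options G(W), F(W), A(W) are all W)
J: W (go to I, an L position)
From B, the L positions reachable in one move are: H, I. Any move reaching one of these is winning.

Move to H.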